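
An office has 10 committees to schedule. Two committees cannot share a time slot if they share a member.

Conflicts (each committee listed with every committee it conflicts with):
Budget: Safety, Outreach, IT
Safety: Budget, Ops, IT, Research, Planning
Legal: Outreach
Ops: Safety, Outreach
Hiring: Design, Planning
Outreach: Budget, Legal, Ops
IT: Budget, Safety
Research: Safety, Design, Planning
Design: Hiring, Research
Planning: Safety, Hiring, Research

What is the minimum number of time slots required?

Safety, Research, Planning are mutually in conflict, so at least 3 time slots are needed.
3 time slots suffice: time slot 1 → {Safety, Hiring, Outreach}; time slot 2 → {Budget, Legal, Ops, Research}; time slot 3 → {IT, Design, Planning}. Each listed conflict is separated.

3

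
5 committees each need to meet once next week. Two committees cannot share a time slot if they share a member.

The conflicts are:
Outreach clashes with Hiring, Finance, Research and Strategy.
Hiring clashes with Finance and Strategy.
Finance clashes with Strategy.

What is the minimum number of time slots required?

4

Outreach, Hiring, Finance, Strategy are mutually in conflict, so at least 4 time slots are needed.
4 time slots suffice: time slot 1 → {Outreach}; time slot 2 → {Research, Strategy}; time slot 3 → {Finance}; time slot 4 → {Hiring}. No two conflicting committees share a time slot.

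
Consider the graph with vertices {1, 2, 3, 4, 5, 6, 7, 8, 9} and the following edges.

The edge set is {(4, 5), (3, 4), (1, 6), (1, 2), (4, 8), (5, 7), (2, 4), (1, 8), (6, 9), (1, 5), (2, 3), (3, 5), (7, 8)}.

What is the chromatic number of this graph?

2, 3, 4 form a triangle, so at least 3 colors are needed.
3 colors suffice: color a → {1, 4, 7, 9}; color b → {2, 5, 6, 8}; color c → {3}. Each edge has distinct colors on its endpoints.

3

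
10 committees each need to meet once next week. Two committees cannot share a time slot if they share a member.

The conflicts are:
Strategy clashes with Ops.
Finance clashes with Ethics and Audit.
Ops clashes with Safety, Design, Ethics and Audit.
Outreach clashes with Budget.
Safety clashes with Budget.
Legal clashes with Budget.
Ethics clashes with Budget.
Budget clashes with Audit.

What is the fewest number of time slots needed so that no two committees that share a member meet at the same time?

Finance and Ethics conflict, so at least 2 time slots are needed.
2 time slots suffice: time slot 1 → {Finance, Ops, Budget}; time slot 2 → {Strategy, Outreach, Safety, Legal, Design, Ethics, Audit}. No two conflicting committees share a time slot.

2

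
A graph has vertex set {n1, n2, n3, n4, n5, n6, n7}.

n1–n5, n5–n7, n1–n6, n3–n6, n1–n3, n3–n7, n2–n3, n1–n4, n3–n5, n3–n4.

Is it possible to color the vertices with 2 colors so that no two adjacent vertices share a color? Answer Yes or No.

No

n3, n5, n7 are mutually adjacent, so at least 3 colors are needed.
So 2 colors are not enough.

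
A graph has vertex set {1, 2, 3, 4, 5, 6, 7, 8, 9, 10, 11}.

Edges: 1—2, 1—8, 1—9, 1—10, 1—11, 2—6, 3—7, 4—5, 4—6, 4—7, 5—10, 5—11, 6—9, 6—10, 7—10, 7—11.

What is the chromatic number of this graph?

2

1 and 2 are adjacent, so at least 2 colors are needed.
2 colors suffice: color red → {1, 5, 6, 7}; color blue → {2, 3, 4, 8, 9, 10, 11}. Each edge has distinct colors on its endpoints.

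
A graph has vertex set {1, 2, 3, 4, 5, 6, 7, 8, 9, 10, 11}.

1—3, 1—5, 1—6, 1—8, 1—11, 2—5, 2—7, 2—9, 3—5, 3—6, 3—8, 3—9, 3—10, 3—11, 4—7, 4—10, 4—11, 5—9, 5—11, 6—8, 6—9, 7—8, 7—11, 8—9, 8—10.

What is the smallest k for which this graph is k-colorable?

4

1, 3, 5, 11 are mutually adjacent (a clique of size 4), so at least 4 colors are needed.
4 colors suffice: 1=yellow, 2=blue, 3=red, 4=yellow, 5=green, 6=green, 7=red, 8=blue, 9=yellow, 10=green, 11=blue. No two adjacent vertices share a color.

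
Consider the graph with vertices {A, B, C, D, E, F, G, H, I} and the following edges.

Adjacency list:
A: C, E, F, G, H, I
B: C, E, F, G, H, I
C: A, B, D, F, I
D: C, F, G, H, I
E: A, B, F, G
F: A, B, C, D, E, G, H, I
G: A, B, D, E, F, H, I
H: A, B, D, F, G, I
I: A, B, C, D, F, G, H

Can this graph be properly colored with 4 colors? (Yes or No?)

No

A, F, G, H, I are mutually adjacent (a clique of size 5), so at least 5 colors are needed.
So 4 colors are not enough.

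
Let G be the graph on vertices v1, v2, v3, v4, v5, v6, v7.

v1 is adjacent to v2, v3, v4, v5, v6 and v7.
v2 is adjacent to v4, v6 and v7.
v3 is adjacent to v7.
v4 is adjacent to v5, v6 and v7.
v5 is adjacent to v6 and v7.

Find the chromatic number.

v1, v4, v5, v6 are mutually adjacent (a clique of size 4), so at least 4 colors are needed.
A valid assignment using 4 colors: v1=red, v2=yellow, v3=blue, v4=blue, v5=yellow, v6=green, v7=green. Every edge joins two different colors.

4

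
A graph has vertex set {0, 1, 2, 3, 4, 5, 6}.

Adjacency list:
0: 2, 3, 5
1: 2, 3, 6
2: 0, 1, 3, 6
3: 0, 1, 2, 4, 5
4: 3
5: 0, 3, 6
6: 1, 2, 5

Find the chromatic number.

0, 3, 5 form a triangle, so at least 3 colors are needed.
A valid assignment using 3 colors: 0=c, 1=c, 2=b, 3=a, 4=b, 5=b, 6=a. No two adjacent vertices share a color.

3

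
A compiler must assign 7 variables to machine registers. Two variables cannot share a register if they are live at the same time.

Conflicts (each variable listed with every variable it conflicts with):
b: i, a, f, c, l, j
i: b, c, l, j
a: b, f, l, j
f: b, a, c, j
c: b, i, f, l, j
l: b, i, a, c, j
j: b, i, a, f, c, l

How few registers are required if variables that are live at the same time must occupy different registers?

5

b, i, c, l, j pairwise conflict, so at least 5 registers are needed.
5 registers suffice: register 1 → {j}; register 2 → {b}; register 3 → {a, c}; register 4 → {f, l}; register 5 → {i}. No two conflicting variables share a register.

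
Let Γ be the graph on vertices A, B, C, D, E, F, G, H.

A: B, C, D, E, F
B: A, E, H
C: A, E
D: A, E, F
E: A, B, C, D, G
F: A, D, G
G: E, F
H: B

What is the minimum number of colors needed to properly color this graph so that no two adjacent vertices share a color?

A, D, F form a triangle, so at least 3 colors are needed.
A valid assignment using 3 colors: A=1, B=3, C=3, D=3, E=2, F=2, G=1, H=1. No two adjacent vertices share a color.

3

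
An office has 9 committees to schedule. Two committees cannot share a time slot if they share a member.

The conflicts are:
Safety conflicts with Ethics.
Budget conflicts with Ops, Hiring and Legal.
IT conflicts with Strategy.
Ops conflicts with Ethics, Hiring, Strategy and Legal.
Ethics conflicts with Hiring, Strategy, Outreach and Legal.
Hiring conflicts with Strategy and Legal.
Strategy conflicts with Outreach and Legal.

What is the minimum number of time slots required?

Ops, Ethics, Hiring, Strategy, Legal pairwise conflict, so at least 5 time slots are needed.
5 time slots suffice: time slot 1 → {Budget, IT, Ethics}; time slot 2 → {Safety, Strategy}; time slot 3 → {Outreach, Legal}; time slot 4 → {Ops}; time slot 5 → {Hiring}. Every pair that conflicts lands in different time slots.

5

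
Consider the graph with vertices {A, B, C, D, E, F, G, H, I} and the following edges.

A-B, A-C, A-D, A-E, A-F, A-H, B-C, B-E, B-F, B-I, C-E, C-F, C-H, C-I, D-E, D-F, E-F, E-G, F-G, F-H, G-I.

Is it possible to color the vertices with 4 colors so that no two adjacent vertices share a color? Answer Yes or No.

A, B, C, E, F form a clique, so at least 5 colors are needed.
So 4 colors are not enough.

No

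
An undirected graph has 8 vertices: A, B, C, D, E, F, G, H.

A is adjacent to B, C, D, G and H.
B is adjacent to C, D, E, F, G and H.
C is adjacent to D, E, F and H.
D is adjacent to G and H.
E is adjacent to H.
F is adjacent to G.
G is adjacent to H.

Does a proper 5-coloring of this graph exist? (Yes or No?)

The chromatic number is 5. A, B, D, G, H are pairwise adjacent (a clique of size 5), so at least 5 colors are needed.
One proper 5-coloring: A=purple, B=red, C=blue, D=yellow, E=yellow, F=green, G=blue, H=green.
That is already a proper 5-coloring.

Yes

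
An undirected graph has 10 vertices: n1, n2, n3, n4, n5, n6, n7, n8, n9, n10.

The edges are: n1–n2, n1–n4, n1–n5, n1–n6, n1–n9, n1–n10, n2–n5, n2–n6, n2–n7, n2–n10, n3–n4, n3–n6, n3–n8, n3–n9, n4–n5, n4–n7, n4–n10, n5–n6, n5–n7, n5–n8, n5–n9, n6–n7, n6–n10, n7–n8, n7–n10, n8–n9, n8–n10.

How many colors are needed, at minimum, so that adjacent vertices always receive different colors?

4

n1, n2, n6, n10 are pairwise adjacent (a clique of size 4), so at least 4 colors are needed.
4 colors suffice: color 1 → {n3, n5, n10}; color 2 → {n4, n6, n8}; color 3 → {n1, n7}; color 4 → {n2, n9}. Each edge has distinct colors on its endpoints.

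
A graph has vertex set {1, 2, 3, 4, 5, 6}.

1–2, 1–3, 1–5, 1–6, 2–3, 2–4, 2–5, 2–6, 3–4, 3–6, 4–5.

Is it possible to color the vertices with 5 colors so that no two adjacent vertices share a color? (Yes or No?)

Yes

The chromatic number is 4. 1, 2, 3, 6 form a clique, so at least 4 colors are needed.
4 colors suffice: color red → {2}; color blue → {1, 4}; color green → {3, 5}; color yellow → {6}.
Since 5 ≥ 4, a proper 5-coloring certainly exists.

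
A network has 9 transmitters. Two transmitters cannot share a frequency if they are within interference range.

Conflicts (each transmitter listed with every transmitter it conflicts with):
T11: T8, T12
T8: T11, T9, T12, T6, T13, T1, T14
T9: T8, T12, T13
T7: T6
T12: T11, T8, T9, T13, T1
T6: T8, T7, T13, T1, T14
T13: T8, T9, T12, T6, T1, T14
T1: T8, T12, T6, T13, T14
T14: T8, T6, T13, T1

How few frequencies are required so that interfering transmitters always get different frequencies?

T8, T6, T13, T1, T14 pairwise conflict, so at least 5 frequencies are needed.
5 frequencies suffice: frequency 1 → {T8, T7}; frequency 2 → {T11, T13}; frequency 3 → {T12, T6}; frequency 4 → {T9, T1}; frequency 5 → {T14}. Every pair that conflicts lands in different frequencies.

5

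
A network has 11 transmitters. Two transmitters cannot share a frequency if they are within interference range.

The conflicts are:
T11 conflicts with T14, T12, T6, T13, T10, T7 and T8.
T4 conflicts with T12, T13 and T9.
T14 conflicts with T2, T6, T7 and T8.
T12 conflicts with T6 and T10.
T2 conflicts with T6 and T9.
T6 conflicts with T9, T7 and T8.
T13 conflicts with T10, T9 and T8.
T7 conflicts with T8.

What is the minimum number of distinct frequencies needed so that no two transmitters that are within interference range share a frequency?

5

T11, T14, T6, T7, T8 are mutually in conflict, so at least 5 frequencies are needed.
A valid assignment using 5 frequencies: T11=2, T4=4, T14=3, T12=3, T2=4, T6=1, T13=1, T10=4, T9=2, T7=5, T8=4. Each listed conflict is separated.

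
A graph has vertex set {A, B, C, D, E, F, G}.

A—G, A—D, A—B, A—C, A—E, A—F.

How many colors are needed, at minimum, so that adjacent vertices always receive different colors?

2

A and D are adjacent, so at least 2 colors are needed.
2 colors suffice: color 1 → {A}; color 2 → {B, C, D, E, F, G}. Every edge joins two different colors.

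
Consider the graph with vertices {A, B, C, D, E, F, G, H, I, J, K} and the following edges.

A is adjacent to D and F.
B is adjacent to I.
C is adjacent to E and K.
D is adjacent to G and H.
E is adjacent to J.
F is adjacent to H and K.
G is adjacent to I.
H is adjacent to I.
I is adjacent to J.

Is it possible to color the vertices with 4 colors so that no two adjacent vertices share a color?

The chromatic number is 3. The cycle C-K-F-H-I-J-E-C has odd length 7, so it cannot be 2-colored; at least 3 colors are needed.
3 colors suffice: color red → {C, D, F, I}; color blue → {A, B, G, H, J, K}; color green → {E}.
Since 4 ≥ 3, a proper 4-coloring certainly exists.

Yes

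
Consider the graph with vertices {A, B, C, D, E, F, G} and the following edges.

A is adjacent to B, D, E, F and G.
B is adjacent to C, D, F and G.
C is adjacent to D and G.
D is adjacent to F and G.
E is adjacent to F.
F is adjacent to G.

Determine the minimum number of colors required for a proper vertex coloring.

A, B, D, F, G form a clique, so at least 5 colors are needed.
A valid assignment using 5 colors: A=4, B=2, C=4, D=1, E=1, F=5, G=3. Each edge has distinct colors on its endpoints.

5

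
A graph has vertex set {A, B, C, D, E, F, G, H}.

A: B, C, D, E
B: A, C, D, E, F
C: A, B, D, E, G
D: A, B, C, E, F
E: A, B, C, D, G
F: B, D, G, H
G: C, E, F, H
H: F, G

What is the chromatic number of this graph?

5

A, B, C, D, E are mutually adjacent (a clique of size 5), so at least 5 colors are needed.
5 colors suffice: color 1 → {C, F}; color 2 → {B, G}; color 3 → {D, H}; color 4 → {E}; color 5 → {A}. No two adjacent vertices share a color.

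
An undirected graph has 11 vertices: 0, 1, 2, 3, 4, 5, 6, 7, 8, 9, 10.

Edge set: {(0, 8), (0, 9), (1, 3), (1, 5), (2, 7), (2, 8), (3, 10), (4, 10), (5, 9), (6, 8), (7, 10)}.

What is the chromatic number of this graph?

The cycle 5-1-3-10-7-2-8-0-9-5 has odd length 9, so it cannot be 2-colored; at least 3 colors are needed.
3 colors suffice: 0=c, 1=b, 2=c, 3=c, 4=b, 5=a, 6=b, 7=b, 8=a, 9=b, 10=a. Each edge has distinct colors on its endpoints.

3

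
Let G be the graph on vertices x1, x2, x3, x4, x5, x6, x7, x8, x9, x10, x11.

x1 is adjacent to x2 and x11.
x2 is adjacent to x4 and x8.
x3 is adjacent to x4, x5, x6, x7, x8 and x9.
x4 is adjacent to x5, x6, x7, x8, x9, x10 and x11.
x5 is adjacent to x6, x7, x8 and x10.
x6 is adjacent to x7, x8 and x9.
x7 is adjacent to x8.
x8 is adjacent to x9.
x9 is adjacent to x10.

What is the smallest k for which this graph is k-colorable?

x3, x4, x5, x6, x7, x8 are mutually adjacent (a clique of size 6), so at least 6 colors are needed.
6 colors suffice: color 1 → {x1, x4}; color 2 → {x8, x10, x11}; color 3 → {x2, x6}; color 4 → {x3}; color 5 → {x5, x9}; color 6 → {x7}. Every edge joins two different colors.

6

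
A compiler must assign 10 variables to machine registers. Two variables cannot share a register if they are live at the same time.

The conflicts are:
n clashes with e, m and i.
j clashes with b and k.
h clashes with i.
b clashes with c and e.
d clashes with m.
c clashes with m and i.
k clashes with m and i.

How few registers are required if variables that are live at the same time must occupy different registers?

3

The cycle m-n-e-b-c-m has odd length 5, so it cannot be 2-colored; at least 3 registers are needed.
3 registers suffice: register 1 → {b, m, i}; register 2 → {n, h, d, c, k}; register 3 → {j, e}. No two conflicting variables share a register.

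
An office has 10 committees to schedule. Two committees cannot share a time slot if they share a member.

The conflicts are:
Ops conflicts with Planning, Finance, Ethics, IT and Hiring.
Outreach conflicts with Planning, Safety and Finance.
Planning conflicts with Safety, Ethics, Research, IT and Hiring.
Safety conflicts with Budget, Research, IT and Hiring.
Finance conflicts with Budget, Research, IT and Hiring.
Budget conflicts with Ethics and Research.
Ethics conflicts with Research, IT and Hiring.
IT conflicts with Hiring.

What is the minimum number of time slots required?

Ops, Planning, Ethics, IT, Hiring pairwise conflict, so at least 5 time slots are needed.
5 time slots suffice: time slot 1 → {Planning, Finance}; time slot 2 → {Safety, Ethics}; time slot 3 → {Outreach, Research, Hiring}; time slot 4 → {Budget, IT}; time slot 5 → {Ops}. Each listed conflict is separated.

5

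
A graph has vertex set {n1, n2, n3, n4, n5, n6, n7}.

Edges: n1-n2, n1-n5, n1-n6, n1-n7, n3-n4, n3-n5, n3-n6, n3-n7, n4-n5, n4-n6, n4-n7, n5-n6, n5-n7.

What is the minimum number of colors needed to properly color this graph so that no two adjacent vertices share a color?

4

n3, n4, n5, n6 are pairwise adjacent (a clique of size 4), so at least 4 colors are needed.
4 colors suffice: color 1 → {n2, n5}; color 2 → {n6, n7}; color 3 → {n1, n4}; color 4 → {n3}. No two adjacent vertices share a color.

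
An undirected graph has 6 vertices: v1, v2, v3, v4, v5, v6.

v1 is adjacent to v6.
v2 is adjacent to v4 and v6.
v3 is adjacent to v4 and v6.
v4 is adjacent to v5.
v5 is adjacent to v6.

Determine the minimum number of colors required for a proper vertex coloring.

2

v2 and v6 are adjacent, so at least 2 colors are needed.
2 colors suffice: color red → {v4, v6}; color blue → {v1, v2, v3, v5}. No two adjacent vertices share a color.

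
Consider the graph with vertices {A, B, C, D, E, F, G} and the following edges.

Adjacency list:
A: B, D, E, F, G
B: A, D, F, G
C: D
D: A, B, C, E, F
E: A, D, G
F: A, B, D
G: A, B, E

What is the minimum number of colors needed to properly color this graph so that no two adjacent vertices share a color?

4

A, B, D, F form a clique, so at least 4 colors are needed.
4 colors suffice: A=blue, B=green, C=blue, D=red, E=green, F=yellow, G=red. No two adjacent vertices share a color.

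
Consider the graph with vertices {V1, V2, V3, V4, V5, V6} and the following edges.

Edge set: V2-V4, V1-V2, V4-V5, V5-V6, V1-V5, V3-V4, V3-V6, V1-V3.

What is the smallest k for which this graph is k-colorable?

2

V1 and V3 are adjacent, so at least 2 colors are needed.
A valid assignment using 2 colors: V1=1, V2=2, V3=2, V4=1, V5=2, V6=1. Each edge has distinct colors on its endpoints.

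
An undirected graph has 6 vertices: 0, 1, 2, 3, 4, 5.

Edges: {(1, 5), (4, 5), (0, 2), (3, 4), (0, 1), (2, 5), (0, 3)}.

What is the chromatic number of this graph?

3

The cycle 3-0-2-5-4-3 has odd length 5, so it cannot be 2-colored; at least 3 colors are needed.
3 colors suffice: color red → {0, 5}; color blue → {1, 2, 4}; color green → {3}. No two adjacent vertices share a color.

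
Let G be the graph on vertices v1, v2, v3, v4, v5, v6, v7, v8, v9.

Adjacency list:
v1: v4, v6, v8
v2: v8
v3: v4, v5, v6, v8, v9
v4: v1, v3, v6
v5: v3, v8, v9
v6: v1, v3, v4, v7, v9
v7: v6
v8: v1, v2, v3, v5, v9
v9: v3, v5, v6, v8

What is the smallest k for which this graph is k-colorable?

4

v3, v5, v8, v9 are pairwise adjacent (a clique of size 4), so at least 4 colors are needed.
4 colors suffice: color red → {v6, v8}; color blue → {v1, v2, v3, v7}; color green → {v4, v9}; color yellow → {v5}. Every edge joins two different colors.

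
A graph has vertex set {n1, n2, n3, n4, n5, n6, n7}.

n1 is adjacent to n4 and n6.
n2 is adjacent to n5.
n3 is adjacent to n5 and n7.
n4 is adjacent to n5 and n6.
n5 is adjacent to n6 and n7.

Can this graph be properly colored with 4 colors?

The chromatic number is 3. n3, n5, n7 form a triangle, so at least 3 colors are needed.
3 colors suffice: n1=1, n2=2, n3=3, n4=3, n5=1, n6=2, n7=2.
Since 4 ≥ 3, a proper 4-coloring certainly exists.

Yes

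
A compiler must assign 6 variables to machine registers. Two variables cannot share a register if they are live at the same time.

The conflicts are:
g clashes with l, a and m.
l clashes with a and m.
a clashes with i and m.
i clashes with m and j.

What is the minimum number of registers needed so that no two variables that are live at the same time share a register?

g, l, a, m pairwise conflict, so at least 4 registers are needed.
A valid assignment using 4 registers: g=3, l=4, a=1, i=3, m=2, j=1. No two conflicting variables share a register.

4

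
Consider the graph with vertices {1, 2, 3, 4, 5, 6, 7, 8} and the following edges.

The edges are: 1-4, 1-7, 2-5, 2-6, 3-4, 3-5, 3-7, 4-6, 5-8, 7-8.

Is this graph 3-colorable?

Yes

The chromatic number is 3. The cycle 5-2-6-4-3-5 has odd length 5, so it cannot be 2-colored; at least 3 colors are needed.
A valid assignment using 3 colors: 1=a, 2=c, 3=a, 4=b, 5=b, 6=a, 7=b, 8=a.
That is already a proper 3-coloring.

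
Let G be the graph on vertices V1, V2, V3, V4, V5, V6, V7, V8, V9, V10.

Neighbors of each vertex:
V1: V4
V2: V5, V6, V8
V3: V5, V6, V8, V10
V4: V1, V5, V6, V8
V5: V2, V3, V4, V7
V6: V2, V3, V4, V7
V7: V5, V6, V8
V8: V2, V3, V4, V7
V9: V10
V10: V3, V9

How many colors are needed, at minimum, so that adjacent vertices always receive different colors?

V3 and V8 are adjacent, so at least 2 colors are needed.
2 colors suffice: color 1 → {V1, V5, V6, V8, V10}; color 2 → {V2, V3, V4, V7, V9}. Each edge has distinct colors on its endpoints.

2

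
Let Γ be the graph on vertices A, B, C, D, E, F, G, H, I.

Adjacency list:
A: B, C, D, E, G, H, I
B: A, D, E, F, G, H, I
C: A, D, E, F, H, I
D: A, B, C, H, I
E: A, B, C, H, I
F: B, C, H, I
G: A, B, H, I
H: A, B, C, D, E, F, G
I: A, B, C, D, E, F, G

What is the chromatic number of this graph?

4

A, C, E, I form a clique, so at least 4 colors are needed.
4 colors suffice: color 1 → {H, I}; color 2 → {A, F}; color 3 → {B, C}; color 4 → {D, E, G}. Each edge has distinct colors on its endpoints.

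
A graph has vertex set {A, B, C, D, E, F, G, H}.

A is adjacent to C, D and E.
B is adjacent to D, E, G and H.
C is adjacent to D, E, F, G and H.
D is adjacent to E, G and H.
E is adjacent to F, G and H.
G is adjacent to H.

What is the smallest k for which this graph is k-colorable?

C, D, E, G, H are pairwise adjacent (a clique of size 5), so at least 5 colors are needed.
5 colors suffice: color 1 → {E}; color 2 → {B, C}; color 3 → {D, F}; color 4 → {A, G}; color 5 → {H}. Each edge has distinct colors on its endpoints.

5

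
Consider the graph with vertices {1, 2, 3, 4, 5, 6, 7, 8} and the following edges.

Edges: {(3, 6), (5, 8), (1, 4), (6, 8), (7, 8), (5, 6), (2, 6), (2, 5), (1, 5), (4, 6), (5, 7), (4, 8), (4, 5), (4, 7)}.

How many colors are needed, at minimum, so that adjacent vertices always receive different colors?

4, 5, 7, 8 are pairwise adjacent (a clique of size 4), so at least 4 colors are needed.
One proper 4-coloring: 1=c, 2=b, 3=a, 4=b, 5=a, 6=c, 7=c, 8=d. Each edge has distinct colors on its endpoints.

4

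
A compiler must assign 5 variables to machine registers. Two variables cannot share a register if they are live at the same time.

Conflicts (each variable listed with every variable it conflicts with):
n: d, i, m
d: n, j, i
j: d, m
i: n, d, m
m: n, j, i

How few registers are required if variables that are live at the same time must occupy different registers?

3

n, d, i are mutually in conflict, so at least 3 registers are needed.
3 registers suffice: register 1 → {d, m}; register 2 → {n, j}; register 3 → {i}. Every pair that conflicts lands in different registers.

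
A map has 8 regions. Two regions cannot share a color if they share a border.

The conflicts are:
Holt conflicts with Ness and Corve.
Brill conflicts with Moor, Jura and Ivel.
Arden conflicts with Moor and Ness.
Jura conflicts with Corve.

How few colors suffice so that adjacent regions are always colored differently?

The cycle Corve-Holt-Ness-Arden-Moor-Brill-Jura-Corve has odd length 7, so it cannot be 2-colored; at least 3 colors are needed.
A valid assignment using 3 colors: Holt=2, Brill=1, Arden=1, Moor=2, Jura=2, Ness=3, Corve=1, Ivel=2. No two conflicting regions share a color.

3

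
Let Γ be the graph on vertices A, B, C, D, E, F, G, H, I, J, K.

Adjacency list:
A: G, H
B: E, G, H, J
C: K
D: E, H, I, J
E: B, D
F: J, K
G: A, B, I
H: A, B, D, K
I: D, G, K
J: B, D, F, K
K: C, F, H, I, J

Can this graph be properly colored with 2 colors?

F, J, K are pairwise adjacent, so at least 3 colors are needed.
So 2 colors are not enough.

No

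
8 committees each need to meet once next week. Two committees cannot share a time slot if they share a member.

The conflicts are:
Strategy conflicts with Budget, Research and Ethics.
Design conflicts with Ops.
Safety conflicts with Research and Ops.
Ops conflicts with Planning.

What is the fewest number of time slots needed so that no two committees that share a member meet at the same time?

Safety and Research conflict, so at least 2 time slots are needed.
2 time slots suffice: time slot 1 → {Strategy, Design, Safety, Planning}; time slot 2 → {Budget, Research, Ethics, Ops}. Each listed conflict is separated.

2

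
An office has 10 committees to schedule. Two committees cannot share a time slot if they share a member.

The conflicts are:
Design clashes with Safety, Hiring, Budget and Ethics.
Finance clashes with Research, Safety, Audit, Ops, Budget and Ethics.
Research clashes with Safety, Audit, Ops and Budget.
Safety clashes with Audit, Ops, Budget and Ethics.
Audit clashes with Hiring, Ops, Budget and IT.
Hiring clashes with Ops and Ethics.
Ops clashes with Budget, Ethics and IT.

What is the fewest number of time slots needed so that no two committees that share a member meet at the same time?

6

Finance, Research, Safety, Audit, Ops, Budget all conflict with each other, so at least 6 time slots are needed.
A valid assignment using 6 time slots: Design=1, Finance=4, Research=6, Safety=2, Audit=3, Hiring=2, Ops=1, Budget=5, Ethics=3, IT=2. No two conflicting committees share a time slot.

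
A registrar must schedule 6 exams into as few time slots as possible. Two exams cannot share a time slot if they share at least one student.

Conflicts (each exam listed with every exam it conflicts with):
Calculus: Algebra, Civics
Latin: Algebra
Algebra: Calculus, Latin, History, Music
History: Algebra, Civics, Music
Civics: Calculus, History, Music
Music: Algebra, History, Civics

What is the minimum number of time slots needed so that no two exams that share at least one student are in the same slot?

History, Civics, Music are mutually in conflict, so at least 3 time slots are needed.
3 time slots suffice: time slot 1 → {Algebra, Civics}; time slot 2 → {Calculus, Latin, Music}; time slot 3 → {History}. Each listed conflict is separated.

3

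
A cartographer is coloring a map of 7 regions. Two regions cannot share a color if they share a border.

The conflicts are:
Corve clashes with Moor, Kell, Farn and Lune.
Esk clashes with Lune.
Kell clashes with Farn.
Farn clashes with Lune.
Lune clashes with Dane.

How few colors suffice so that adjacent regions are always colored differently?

Corve, Farn, Lune all conflict with each other, so at least 3 colors are needed.
One proper 3-coloring: Corve=2, Esk=2, Moor=1, Kell=1, Farn=3, Lune=1, Dane=2. No two conflicting regions share a color.

3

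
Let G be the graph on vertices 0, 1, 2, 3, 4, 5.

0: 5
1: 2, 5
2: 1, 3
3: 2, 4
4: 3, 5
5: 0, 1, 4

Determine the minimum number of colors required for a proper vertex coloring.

3

The cycle 4-5-1-2-3-4 has odd length 5, so it cannot be 2-colored; at least 3 colors are needed.
3 colors suffice: color red → {2, 5}; color blue → {0, 1, 3}; color green → {4}. Every edge joins two different colors.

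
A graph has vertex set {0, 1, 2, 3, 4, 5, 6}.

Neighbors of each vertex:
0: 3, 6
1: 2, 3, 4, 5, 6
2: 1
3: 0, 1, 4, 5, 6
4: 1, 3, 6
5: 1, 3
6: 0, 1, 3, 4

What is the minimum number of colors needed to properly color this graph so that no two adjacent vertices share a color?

1, 3, 4, 6 are pairwise adjacent (a clique of size 4), so at least 4 colors are needed.
4 colors suffice: 0=b, 1=b, 2=a, 3=a, 4=d, 5=c, 6=c. Each edge has distinct colors on its endpoints.

4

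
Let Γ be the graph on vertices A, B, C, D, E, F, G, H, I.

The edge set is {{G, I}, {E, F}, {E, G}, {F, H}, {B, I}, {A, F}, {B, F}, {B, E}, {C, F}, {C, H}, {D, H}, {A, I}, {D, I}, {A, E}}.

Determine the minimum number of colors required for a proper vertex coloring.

C, F, H form a triangle, so at least 3 colors are needed.
3 colors suffice: color 1 → {F, I}; color 2 → {E, H}; color 3 → {A, B, C, D, G}. Each edge has distinct colors on its endpoints.

3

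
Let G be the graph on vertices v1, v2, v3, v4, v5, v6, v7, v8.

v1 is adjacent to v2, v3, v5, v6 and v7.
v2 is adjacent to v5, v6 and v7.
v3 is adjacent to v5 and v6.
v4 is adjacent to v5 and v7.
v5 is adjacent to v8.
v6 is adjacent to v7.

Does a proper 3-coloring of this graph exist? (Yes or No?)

v1, v2, v6, v7 are mutually adjacent (a clique of size 4), so at least 4 colors are needed.
So 3 colors are not enough.

No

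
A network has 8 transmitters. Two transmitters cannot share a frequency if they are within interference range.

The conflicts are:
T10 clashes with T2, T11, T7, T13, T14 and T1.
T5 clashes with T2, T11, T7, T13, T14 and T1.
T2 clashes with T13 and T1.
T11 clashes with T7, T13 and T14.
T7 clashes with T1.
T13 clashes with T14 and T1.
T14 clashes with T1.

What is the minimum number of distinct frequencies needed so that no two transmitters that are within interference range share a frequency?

T10, T2, T13, T1 are mutually in conflict, so at least 4 frequencies are needed.
4 frequencies suffice: frequency 1 → {T11, T1}; frequency 2 → {T7, T13}; frequency 3 → {T10, T5}; frequency 4 → {T2, T14}. No two conflicting transmitters share a frequency.

4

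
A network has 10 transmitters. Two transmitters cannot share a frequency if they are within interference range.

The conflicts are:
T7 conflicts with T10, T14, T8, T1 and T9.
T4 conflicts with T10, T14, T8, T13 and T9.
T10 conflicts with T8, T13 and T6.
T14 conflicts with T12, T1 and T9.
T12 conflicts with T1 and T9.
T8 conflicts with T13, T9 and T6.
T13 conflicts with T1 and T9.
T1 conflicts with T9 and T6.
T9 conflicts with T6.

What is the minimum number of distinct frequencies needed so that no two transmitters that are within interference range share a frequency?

4

T4, T8, T13, T9 pairwise conflict, so at least 4 frequencies are needed.
4 frequencies suffice: T7=4, T4=4, T10=1, T14=3, T12=4, T8=2, T13=3, T1=2, T9=1, T6=3. No two conflicting transmitters share a frequency.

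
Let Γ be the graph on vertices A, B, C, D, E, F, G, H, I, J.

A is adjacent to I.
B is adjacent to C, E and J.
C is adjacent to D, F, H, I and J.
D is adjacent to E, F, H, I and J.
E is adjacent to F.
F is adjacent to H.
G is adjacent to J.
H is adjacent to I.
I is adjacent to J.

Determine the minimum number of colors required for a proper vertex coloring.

4

C, D, I, J are pairwise adjacent (a clique of size 4), so at least 4 colors are needed.
4 colors suffice: A=red, B=red, C=blue, D=red, E=blue, F=yellow, G=red, H=green, I=yellow, J=green. Every edge joins two different colors.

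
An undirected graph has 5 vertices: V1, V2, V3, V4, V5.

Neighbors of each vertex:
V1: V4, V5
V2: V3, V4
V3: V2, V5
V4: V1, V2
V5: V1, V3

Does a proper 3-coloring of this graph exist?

The chromatic number is 3. The cycle V1-V5-V3-V2-V4-V1 has odd length 5, so it cannot be 2-colored; at least 3 colors are needed.
3 colors suffice: color R → {V1, V3}; color B → {V4, V5}; color G → {V2}.
That is already a proper 3-coloring.

Yes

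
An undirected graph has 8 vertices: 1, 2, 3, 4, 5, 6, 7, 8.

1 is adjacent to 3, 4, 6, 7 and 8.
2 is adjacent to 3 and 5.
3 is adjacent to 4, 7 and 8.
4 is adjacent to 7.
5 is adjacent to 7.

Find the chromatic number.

1, 3, 4, 7 form a clique, so at least 4 colors are needed.
4 colors suffice: color red → {3, 5, 6}; color blue → {1, 2}; color green → {7, 8}; color yellow → {4}. Every edge joins two different colors.

4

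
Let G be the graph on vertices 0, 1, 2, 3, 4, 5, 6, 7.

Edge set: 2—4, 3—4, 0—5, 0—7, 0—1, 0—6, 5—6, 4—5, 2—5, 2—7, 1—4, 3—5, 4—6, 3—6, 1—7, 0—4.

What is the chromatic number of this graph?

4

0, 4, 5, 6 form a clique, so at least 4 colors are needed.
4 colors suffice: color a → {4, 7}; color b → {0, 2, 3}; color c → {1, 5}; color d → {6}. No two adjacent vertices share a color.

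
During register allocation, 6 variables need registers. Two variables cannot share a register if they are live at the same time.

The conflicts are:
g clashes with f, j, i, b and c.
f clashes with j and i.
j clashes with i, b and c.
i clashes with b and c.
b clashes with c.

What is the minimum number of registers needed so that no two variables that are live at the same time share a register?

5

g, j, i, b, c pairwise conflict, so at least 5 registers are needed.
5 registers suffice: register 1 → {j}; register 2 → {g}; register 3 → {i}; register 4 → {f, b}; register 5 → {c}. Each listed conflict is separated.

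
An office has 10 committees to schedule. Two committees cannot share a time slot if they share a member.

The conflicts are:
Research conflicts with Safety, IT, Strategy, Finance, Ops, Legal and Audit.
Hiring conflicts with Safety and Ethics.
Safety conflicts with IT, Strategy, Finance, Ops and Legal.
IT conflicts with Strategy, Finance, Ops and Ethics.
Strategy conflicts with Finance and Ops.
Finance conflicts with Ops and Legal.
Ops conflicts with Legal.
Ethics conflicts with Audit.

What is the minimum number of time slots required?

6

Research, Safety, IT, Strategy, Finance, Ops are mutually in conflict, so at least 6 time slots are needed.
A valid assignment using 6 time slots: Research=1, Hiring=3, Safety=2, IT=4, Strategy=6, Finance=3, Ops=5, Ethics=1, Legal=4, Audit=2. Every pair that conflicts lands in different time slots.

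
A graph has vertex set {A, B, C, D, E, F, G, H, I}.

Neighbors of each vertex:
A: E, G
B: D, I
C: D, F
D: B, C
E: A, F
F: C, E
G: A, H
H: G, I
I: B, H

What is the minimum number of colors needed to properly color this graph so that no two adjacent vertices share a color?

3

The cycle A-E-F-C-D-B-I-H-G-A has odd length 9, so it cannot be 2-colored; at least 3 colors are needed.
3 colors suffice: color 1 → {D, E, G, I}; color 2 → {A, B, C, H}; color 3 → {F}. Every edge joins two different colors.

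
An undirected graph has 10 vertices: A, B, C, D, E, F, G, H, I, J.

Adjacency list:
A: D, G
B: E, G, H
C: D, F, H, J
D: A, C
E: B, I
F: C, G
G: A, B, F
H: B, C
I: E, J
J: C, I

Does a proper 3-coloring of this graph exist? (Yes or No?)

Yes

The chromatic number is 3. The cycle H-C-F-G-B-H has odd length 5, so it cannot be 2-colored; at least 3 colors are needed.
3 colors suffice: color 1 → {C, E, G}; color 2 → {B, D, F, J}; color 3 → {A, H, I}.
That is already a proper 3-coloring.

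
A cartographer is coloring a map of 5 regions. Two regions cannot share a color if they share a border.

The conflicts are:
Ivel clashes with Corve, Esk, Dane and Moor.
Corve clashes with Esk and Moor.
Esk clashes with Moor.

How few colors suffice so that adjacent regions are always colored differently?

4

Ivel, Corve, Esk, Moor pairwise conflict, so at least 4 colors are needed.
One proper 4-coloring: Ivel=1, Corve=4, Esk=2, Dane=2, Moor=3. Each listed conflict is separated.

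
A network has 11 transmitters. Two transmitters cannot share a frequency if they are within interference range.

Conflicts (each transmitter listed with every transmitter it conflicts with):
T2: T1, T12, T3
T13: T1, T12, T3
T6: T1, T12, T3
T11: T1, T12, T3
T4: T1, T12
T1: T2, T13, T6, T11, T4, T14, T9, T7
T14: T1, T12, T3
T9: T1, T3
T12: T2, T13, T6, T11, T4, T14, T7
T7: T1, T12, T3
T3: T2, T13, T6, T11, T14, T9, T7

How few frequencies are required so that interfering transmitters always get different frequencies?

2

T6 and T12 conflict, so at least 2 frequencies are needed.
2 frequencies suffice: frequency 1 → {T1, T12, T3}; frequency 2 → {T2, T13, T6, T11, T4, T14, T9, T7}. Every pair that conflicts lands in different frequencies.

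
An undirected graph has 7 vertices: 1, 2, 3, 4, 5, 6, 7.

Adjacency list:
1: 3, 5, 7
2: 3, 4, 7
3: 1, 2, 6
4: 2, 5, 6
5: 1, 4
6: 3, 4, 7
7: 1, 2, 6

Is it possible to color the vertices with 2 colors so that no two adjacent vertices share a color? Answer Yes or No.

No

The cycle 5-1-3-6-4-5 has odd length 5, so it cannot be 2-colored; at least 3 colors are needed.
So 2 colors are not enough.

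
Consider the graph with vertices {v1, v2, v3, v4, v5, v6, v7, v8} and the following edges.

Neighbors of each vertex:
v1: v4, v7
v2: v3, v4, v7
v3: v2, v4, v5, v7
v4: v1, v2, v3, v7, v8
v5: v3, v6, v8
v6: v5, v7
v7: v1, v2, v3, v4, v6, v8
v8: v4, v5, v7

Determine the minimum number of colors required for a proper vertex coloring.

4

v2, v3, v4, v7 form a clique, so at least 4 colors are needed.
One proper 4-coloring: v1=3, v2=4, v3=3, v4=2, v5=1, v6=2, v7=1, v8=3. Each edge has distinct colors on its endpoints.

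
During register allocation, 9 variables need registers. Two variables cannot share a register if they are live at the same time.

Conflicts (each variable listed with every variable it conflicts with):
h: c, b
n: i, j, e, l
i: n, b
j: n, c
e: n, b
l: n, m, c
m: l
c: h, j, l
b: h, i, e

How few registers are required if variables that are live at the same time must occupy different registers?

i and b conflict, so at least 2 registers are needed.
Using 2 registers: h=2, n=1, i=2, j=2, e=2, l=2, m=1, c=1, b=1. Every pair that conflicts lands in different registers.

2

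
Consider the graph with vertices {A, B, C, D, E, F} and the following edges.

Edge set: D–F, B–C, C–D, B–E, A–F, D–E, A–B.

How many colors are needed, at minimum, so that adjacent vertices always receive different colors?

3

The cycle C-D-F-A-B-C has odd length 5, so it cannot be 2-colored; at least 3 colors are needed.
A valid assignment using 3 colors: A=3, B=1, C=2, D=1, E=2, F=2. No two adjacent vertices share a color.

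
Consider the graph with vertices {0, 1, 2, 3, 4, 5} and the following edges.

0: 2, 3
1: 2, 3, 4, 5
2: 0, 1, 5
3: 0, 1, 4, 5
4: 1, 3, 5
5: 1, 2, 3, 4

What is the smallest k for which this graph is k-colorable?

4

1, 3, 4, 5 form a clique, so at least 4 colors are needed.
4 colors suffice: color red → {0, 5}; color blue → {2, 3}; color green → {1}; color yellow → {4}. Every edge joins two different colors.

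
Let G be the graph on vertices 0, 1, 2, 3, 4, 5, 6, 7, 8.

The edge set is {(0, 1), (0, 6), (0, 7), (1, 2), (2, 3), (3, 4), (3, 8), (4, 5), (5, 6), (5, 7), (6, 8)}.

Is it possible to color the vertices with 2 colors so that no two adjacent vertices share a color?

The cycle 8-6-5-4-3-8 has odd length 5, so it cannot be 2-colored; at least 3 colors are needed.
So 2 colors are not enough.

No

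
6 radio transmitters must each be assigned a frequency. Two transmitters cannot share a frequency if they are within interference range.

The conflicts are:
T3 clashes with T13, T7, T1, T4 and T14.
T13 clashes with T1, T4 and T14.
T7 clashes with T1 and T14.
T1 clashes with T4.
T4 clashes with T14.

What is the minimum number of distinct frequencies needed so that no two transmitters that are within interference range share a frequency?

T3, T13, T4, T14 all conflict with each other, so at least 4 frequencies are needed.
A valid assignment using 4 frequencies: T3=1, T13=3, T7=3, T1=2, T4=4, T14=2. Each listed conflict is separated.

4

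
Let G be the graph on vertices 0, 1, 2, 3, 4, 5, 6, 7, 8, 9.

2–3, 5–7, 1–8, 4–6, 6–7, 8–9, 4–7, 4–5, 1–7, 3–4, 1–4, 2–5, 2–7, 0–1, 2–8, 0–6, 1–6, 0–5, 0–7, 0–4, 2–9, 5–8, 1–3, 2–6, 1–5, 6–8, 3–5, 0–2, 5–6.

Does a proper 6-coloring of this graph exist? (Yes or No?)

The chromatic number is 6. 0, 1, 4, 5, 6, 7 are pairwise adjacent (a clique of size 6), so at least 6 colors are needed.
A valid assignment using 6 colors: 0=e, 1=b, 2=b, 3=c, 4=f, 5=a, 6=c, 7=d, 8=d, 9=a.
That is already a proper 6-coloring.

Yes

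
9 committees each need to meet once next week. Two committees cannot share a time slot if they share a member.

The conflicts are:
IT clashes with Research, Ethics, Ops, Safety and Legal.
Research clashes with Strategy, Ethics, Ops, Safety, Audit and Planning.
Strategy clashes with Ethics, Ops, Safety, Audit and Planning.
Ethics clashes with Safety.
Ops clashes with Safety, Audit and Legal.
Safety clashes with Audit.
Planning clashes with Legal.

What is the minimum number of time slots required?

5

Research, Strategy, Ops, Safety, Audit pairwise conflict, so at least 5 time slots are needed.
Using 5 time slots: IT=3, Research=1, Strategy=3, Ethics=2, Ops=2, Safety=4, Audit=5, Planning=2, Legal=1. Every pair that conflicts lands in different time slots.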